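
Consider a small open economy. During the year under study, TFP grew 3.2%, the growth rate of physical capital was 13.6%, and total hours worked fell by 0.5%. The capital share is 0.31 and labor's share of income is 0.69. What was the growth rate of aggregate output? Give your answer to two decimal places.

Labor's share = 1 − 0.31 = 0.69.
Physical capital: 0.31 × 13.6 = 4.216 pp.
Total hours worked: 0.69 × (-0.5) = -0.345 pp.
Output growth = 3.2 + 3.871 = 7.071%.

7.07%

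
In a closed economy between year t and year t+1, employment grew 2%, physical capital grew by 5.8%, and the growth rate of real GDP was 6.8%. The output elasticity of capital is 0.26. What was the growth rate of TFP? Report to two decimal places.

Labor's share = 1 − 0.26 = 0.74.
Physical capital: 0.26 × 5.8 = 1.508 pp.
Employment: 0.74 × 2 = 1.48 pp.
TFP growth = 6.8 − 2.988 = 3.812%.

TFP growth was 3.81%.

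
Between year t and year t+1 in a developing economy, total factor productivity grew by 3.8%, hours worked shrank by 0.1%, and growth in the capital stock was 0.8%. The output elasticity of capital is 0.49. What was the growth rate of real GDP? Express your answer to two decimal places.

Labor's share = 1 − 0.49 = 0.51.
The capital stock: 0.49 × 0.8 = 0.392 pp.
Hours worked: 0.51 × (-0.1) = -0.051 pp.
Output growth = 3.8 + 0.341 = 4.141%.

4.14%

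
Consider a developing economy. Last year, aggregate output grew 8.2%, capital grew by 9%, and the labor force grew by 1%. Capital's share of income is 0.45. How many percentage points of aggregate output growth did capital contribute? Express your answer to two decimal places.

4.05

Contribution = share × growth = 0.45 × 9 = 4.05 pp.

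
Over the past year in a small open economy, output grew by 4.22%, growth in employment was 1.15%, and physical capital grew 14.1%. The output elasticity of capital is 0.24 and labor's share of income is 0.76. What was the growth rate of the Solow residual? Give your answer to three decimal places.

-0.038%

Labor's share = 1 − 0.24 = 0.76.
Physical capital: 0.24 × 14.1 = 3.384 pp.
Employment: 0.76 × 1.15 = 0.874 pp.
TFP growth = 4.22 − 4.258 = -0.038%.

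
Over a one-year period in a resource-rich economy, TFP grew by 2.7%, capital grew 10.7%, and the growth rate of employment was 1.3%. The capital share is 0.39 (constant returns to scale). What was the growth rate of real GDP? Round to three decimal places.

Labor's share = 1 − 0.39 = 0.61.
Capital: 0.39 × 10.7 = 4.173 pp.
Employment: 0.61 × 1.3 = 0.793 pp.
Output growth = 2.7 + 4.966 = 7.666%.

Real GDP growth was 7.666%.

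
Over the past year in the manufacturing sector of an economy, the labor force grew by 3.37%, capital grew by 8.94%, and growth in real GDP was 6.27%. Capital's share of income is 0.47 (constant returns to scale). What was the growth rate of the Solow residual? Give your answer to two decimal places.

Labor's share = 1 − 0.47 = 0.53.
Capital: 0.47 × 8.94 = 4.2018 pp.
The labor force: 0.53 × 3.37 = 1.7861 pp.
TFP growth = 6.27 − 5.9879 = 0.2821%.

0.28%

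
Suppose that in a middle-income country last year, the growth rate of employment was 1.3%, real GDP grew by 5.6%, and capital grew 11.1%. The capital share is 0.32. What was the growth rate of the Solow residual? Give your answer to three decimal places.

1.164%

Labor's share = 1 − 0.32 = 0.68.
Capital: 0.32 × 11.1 = 3.552 pp.
Employment: 0.68 × 1.3 = 0.884 pp.
TFP growth = 5.6 − 4.436 = 1.164%.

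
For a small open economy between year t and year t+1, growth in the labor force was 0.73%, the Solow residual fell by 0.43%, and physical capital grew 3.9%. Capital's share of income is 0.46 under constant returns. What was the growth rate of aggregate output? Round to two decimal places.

Labor's share = 1 − 0.46 = 0.54.
Physical capital: 0.46 × 3.9 = 1.794 pp.
The labor force: 0.54 × 0.73 = 0.3942 pp.
Output growth = -0.43 + 2.1882 = 1.7582%.

1.76%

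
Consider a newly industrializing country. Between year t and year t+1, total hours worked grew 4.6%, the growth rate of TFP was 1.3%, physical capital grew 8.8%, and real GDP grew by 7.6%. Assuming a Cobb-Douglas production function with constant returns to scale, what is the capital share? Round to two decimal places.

The capital share is 0.40.

gY = gA + α·gK + (1−α)·gL, so gY − gA − gL = α(gK − gL).
7.6 − 1.3 − 4.6 = α × (8.8 − 4.6).
1.7 = 4.2 α, so α = 0.4048.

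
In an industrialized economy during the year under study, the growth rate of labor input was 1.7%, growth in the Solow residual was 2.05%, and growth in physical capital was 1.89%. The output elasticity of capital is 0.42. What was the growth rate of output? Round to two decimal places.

3.83%

Labor's share = 1 − 0.42 = 0.58.
Physical capital: 0.42 × 1.89 = 0.7938 pp.
Labor input: 0.58 × 1.7 = 0.986 pp.
Output growth = 2.05 + 1.7798 = 3.8298%.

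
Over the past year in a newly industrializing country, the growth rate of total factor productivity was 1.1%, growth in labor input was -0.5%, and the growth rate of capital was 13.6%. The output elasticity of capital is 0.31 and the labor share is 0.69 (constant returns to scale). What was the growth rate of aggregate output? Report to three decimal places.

4.971%

Labor's share = 1 − 0.31 = 0.69.
Capital: 0.31 × 13.6 = 4.216 pp.
Labor input: 0.69 × (-0.5) = -0.345 pp.
Output growth = 1.1 + 3.871 = 4.971%.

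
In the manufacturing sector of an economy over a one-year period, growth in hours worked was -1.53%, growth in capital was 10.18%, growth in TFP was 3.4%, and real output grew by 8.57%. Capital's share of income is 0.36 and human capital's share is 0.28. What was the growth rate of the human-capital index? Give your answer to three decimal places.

7.343%

Labor's share = 1 − 0.36 − 0.28 = 0.36.
gY = gA + 0.36×10.18 + 0.36×(-1.53) + 0.28×g.
0.28×g = 8.57 − 3.4 − 3.114 = 2.056.
g = 2.056 / 0.28 = 7.34286%.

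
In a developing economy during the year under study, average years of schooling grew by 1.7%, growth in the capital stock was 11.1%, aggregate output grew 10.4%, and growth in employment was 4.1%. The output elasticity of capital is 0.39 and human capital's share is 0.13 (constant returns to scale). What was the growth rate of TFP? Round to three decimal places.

Labor's share = 1 − 0.39 − 0.13 = 0.48.
The capital stock: 0.39 × 11.1 = 4.329 pp.
Average years of schooling: 0.13 × 1.7 = 0.221 pp.
Employment: 0.48 × 4.1 = 1.968 pp.
TFP growth = 10.4 − 6.518 = 3.882%.

TFP grew 3.882%.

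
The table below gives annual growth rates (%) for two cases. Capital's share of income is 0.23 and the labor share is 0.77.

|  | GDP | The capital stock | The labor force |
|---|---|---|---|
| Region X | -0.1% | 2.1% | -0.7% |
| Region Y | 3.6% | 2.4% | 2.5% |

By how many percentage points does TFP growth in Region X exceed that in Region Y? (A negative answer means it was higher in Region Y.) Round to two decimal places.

-1.17 percentage points

Labor's share = 1 − 0.23 = 0.77.
Region X: TFP = -0.1 − 0.483 + 0.539 = -0.044%.
Region Y: TFP = 3.6 − 0.552 − 1.925 = 1.123%.
Difference = -0.044 − (1.123) = -1.167 pp.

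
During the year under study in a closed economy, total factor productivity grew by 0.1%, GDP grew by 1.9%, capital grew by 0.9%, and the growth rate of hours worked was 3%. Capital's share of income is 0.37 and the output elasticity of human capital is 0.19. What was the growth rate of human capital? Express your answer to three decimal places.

Labor's share = 1 − 0.37 − 0.19 = 0.44.
gY = gA + 0.37×0.9 + 0.44×3 + 0.19×g.
0.19×g = 1.9 − 0.1 − 1.653 = 0.147.
g = 0.147 / 0.19 = 0.77368%.

Human capital growth was 0.774%.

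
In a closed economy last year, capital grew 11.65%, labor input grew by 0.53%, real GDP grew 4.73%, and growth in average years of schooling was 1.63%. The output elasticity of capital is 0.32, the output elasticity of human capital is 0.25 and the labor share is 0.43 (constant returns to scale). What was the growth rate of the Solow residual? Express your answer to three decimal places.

The Solow residual grew 0.367%.

Labor's share = 1 − 0.32 − 0.25 = 0.43.
Capital: 0.32 × 11.65 = 3.728 pp.
Average years of schooling: 0.25 × 1.63 = 0.4075 pp.
Labor input: 0.43 × 0.53 = 0.2279 pp.
TFP growth = 4.73 − 4.3634 = 0.3666%.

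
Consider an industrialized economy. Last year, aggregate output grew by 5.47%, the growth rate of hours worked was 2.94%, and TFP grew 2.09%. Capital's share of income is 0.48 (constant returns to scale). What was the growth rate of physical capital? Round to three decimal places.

Labor's share = 1 − 0.48 = 0.52.
gY = gA + 0.52×2.94 + 0.48×g.
0.48×g = 5.47 − 2.09 − 1.5288 = 1.8512.
g = 1.8512 / 0.48 = 3.85667%.

3.857%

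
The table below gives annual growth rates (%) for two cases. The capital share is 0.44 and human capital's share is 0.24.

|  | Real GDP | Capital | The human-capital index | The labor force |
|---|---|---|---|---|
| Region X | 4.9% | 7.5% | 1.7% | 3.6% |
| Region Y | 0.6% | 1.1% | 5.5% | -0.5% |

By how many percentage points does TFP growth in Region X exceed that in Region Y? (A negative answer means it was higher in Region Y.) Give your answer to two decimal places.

1.08 percentage points

Labor's share = 1 − 0.44 − 0.24 = 0.32.
Region X: TFP = 4.9 − 3.3 − 0.408 − 1.152 = 0.04%.
Region Y: TFP = 0.6 − 0.484 − 1.32 + 0.16 = -1.044%.
Difference = 0.04 − (-1.044) = 1.084 pp.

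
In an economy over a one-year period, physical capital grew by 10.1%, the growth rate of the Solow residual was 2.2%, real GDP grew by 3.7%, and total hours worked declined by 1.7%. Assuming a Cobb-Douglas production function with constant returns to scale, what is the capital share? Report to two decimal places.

gY = gA + α·gK + (1−α)·gL, so gY − gA − gL = α(gK − gL).
3.7 − 2.2 + 1.7 = α × (10.1 − (-1.7)).
3.2 = 11.8 α, so α = 0.2712.

0.27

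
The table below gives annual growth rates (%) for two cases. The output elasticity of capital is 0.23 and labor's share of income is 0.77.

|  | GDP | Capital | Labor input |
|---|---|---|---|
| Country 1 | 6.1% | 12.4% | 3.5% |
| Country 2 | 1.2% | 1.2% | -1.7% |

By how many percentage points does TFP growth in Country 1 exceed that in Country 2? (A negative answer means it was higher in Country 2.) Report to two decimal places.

Labor's share = 1 − 0.23 = 0.77.
Country 1: TFP = 6.1 − 2.852 − 2.695 = 0.553%.
Country 2: TFP = 1.2 − 0.276 + 1.309 = 2.233%.
Difference = 0.553 − (2.233) = -1.68 pp.

-1.68 percentage points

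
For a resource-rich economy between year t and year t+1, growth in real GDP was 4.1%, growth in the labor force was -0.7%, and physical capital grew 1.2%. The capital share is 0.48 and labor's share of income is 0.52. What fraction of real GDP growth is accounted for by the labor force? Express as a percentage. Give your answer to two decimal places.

-8.88%

Labor's share = 1 − 0.48 = 0.52.
The labor force contributed 0.52 × (-0.7) = -0.364 pp.
Share of growth = -0.364 / 4.1 × 100 = -8.878%.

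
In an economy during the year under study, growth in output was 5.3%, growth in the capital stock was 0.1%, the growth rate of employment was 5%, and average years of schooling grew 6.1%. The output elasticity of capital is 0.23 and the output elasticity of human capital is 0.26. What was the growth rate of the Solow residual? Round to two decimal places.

The Solow residual growth was 1.14%.

Labor's share = 1 − 0.23 − 0.26 = 0.51.
The capital stock: 0.23 × 0.1 = 0.023 pp.
Average years of schooling: 0.26 × 6.1 = 1.586 pp.
Employment: 0.51 × 5 = 2.55 pp.
TFP growth = 5.3 − 4.159 = 1.141%.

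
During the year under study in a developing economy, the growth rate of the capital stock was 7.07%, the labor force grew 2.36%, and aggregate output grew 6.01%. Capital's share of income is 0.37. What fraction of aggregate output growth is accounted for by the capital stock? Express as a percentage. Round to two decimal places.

The capital stock contributed 0.37 × 7.07 = 2.6159 pp.
Share of growth = 2.6159 / 6.01 × 100 = 43.5258%.

The capital stock accounted for 43.53% of growth.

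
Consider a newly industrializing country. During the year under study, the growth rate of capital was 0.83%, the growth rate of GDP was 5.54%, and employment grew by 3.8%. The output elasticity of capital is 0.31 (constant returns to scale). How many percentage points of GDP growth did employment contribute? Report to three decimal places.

2.622 pp

Labor's share = 1 − 0.31 = 0.69.
Contribution = share × growth = 0.69 × 3.8 = 2.622 pp.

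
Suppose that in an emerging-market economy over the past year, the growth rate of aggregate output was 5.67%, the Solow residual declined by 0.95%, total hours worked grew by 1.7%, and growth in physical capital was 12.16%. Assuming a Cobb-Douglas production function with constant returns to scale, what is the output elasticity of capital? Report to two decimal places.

α = 0.47

gY = gA + α·gK + (1−α)·gL, so gY − gA − gL = α(gK − gL).
5.67 + 0.95 − 1.7 = α × (12.16 − 1.7).
4.92 = 10.46 α, so α = 0.4704.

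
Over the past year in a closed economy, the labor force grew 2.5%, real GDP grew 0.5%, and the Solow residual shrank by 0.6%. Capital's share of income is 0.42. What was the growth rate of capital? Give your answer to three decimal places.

-0.833%

Labor's share = 1 − 0.42 = 0.58.
gY = gA + 0.58×2.5 + 0.42×g.
0.42×g = 0.5 + 0.6 − 1.45 = -0.35.
g = -0.35 / 0.42 = -0.83333%.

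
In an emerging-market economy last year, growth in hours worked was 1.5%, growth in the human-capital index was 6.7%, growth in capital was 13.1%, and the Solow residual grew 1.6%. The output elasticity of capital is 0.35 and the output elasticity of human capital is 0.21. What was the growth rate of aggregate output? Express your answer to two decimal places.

8.25%

Labor's share = 1 − 0.35 − 0.21 = 0.44.
Capital: 0.35 × 13.1 = 4.585 pp.
The human-capital index: 0.21 × 6.7 = 1.407 pp.
Hours worked: 0.44 × 1.5 = 0.66 pp.
Output growth = 1.6 + 6.652 = 8.252%.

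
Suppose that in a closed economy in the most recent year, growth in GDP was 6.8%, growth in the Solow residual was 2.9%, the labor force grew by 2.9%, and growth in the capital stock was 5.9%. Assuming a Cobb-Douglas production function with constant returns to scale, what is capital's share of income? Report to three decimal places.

gY = gA + α·gK + (1−α)·gL, so gY − gA − gL = α(gK − gL).
6.8 − 2.9 − 2.9 = α × (5.9 − 2.9).
1 = 3 α, so α = 0.33333.

0.333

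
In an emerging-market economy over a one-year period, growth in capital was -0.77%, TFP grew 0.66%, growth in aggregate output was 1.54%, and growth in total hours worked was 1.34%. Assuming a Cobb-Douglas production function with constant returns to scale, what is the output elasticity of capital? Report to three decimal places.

gY = gA + α·gK + (1−α)·gL, so gY − gA − gL = α(gK − gL).
1.54 − 0.66 − 1.34 = α × (-0.77 − 1.34).
-0.46 = -2.11 α, so α = 0.21801.

0.218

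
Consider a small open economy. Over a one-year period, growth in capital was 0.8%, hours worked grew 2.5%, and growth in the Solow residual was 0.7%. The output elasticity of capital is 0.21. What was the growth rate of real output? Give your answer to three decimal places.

Labor's share = 1 − 0.21 = 0.79.
Capital: 0.21 × 0.8 = 0.168 pp.
Hours worked: 0.79 × 2.5 = 1.975 pp.
Output growth = 0.7 + 2.143 = 2.843%.

2.843%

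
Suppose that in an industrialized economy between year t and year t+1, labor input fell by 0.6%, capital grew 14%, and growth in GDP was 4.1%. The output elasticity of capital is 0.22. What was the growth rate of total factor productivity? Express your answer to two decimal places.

Labor's share = 1 − 0.22 = 0.78.
Capital: 0.22 × 14 = 3.08 pp.
Labor input: 0.78 × (-0.6) = -0.468 pp.
TFP growth = 4.1 − 2.612 = 1.488%.

1.49%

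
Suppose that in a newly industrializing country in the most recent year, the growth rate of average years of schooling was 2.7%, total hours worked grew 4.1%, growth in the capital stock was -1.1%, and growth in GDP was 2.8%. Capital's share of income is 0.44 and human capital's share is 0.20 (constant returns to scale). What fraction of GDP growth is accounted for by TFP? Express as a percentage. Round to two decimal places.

TFP accounted for 45.29% of growth.

Labor's share = 1 − 0.44 − 0.2 = 0.36.
The capital stock: 0.44 × (-1.1) = -0.484 pp.
Average years of schooling: 0.2 × 2.7 = 0.54 pp.
Total hours worked: 0.36 × 4.1 = 1.476 pp.
TFP growth = 2.8 − 1.532 = 1.268%.
TFP share of growth = 1.268 / 2.8 × 100 = 45.2857%.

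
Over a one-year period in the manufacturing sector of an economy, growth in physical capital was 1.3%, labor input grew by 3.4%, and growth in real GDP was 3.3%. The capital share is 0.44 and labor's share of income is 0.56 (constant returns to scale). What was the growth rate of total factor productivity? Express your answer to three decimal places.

0.824%

Labor's share = 1 − 0.44 = 0.56.
Physical capital: 0.44 × 1.3 = 0.572 pp.
Labor input: 0.56 × 3.4 = 1.904 pp.
TFP growth = 3.3 − 2.476 = 0.824%.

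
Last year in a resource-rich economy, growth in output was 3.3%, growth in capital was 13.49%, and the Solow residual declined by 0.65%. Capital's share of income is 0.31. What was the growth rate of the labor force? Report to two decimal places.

-0.34%

Labor's share = 1 − 0.31 = 0.69.
gY = gA + 0.31×13.49 + 0.69×g.
0.69×g = 3.3 + 0.65 − 4.1819 = -0.2319.
g = -0.2319 / 0.69 = -0.3361%.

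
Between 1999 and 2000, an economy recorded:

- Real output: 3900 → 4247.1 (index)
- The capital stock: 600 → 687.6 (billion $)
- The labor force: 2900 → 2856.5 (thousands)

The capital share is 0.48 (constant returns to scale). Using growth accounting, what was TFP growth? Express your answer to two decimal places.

Real output growth = (4247.1 − 3900) / 3900 = 8.9%.
The capital stock growth = (687.6 − 600) / 600 = 14.6%.
The labor force growth = (2856.5 − 2900) / 2900 = -1.5%.
Labor's share = 1 − 0.48 = 0.52.
The capital stock: 0.48 × 14.6 = 7.008 pp.
The labor force: 0.52 × (-1.5) = -0.78 pp.
TFP growth = 8.9 − 6.228 = 2.672%.

TFP growth was 2.67%.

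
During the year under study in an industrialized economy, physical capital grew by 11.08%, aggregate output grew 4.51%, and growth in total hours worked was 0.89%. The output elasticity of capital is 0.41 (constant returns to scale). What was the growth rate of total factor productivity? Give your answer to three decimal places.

Labor's share = 1 − 0.41 = 0.59.
Physical capital: 0.41 × 11.08 = 4.5428 pp.
Total hours worked: 0.59 × 0.89 = 0.5251 pp.
TFP growth = 4.51 − 5.0679 = -0.5579%.

-0.558%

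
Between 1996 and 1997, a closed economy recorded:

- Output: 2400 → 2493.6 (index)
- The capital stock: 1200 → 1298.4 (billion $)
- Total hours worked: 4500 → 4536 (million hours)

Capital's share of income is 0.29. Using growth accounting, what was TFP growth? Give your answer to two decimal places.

Output growth = (2493.6 − 2400) / 2400 = 3.9%.
The capital stock growth = (1298.4 − 1200) / 1200 = 8.2%.
Total hours worked growth = (4536 − 4500) / 4500 = 0.8%.
Labor's share = 1 − 0.29 = 0.71.
The capital stock: 0.29 × 8.2 = 2.378 pp.
Total hours worked: 0.71 × 0.8 = 0.568 pp.
TFP growth = 3.9 − 2.946 = 0.954%.

0.95%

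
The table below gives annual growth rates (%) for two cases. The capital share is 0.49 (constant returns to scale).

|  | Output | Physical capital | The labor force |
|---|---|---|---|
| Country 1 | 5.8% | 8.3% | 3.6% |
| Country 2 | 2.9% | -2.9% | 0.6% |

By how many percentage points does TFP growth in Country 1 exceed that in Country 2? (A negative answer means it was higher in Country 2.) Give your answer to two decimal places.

-4.12 percentage points

Labor's share = 1 − 0.49 = 0.51.
Country 1: TFP = 5.8 − 4.067 − 1.836 = -0.103%.
Country 2: TFP = 2.9 + 1.421 − 0.306 = 4.015%.
Difference = -0.103 − (4.015) = -4.118 pp.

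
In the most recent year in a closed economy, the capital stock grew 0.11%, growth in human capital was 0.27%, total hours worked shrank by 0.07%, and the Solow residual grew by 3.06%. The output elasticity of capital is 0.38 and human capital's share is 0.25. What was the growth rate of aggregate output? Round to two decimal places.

Labor's share = 1 − 0.38 − 0.25 = 0.37.
The capital stock: 0.38 × 0.11 = 0.0418 pp.
Human capital: 0.25 × 0.27 = 0.0675 pp.
Total hours worked: 0.37 × (-0.07) = -0.0259 pp.
Output growth = 3.06 + 0.0834 = 3.1434%.

3.14%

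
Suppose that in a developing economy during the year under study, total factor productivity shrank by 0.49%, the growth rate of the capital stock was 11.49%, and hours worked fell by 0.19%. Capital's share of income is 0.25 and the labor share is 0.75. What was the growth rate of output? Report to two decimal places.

Labor's share = 1 − 0.25 = 0.75.
The capital stock: 0.25 × 11.49 = 2.8725 pp.
Hours worked: 0.75 × (-0.19) = -0.1425 pp.
Output growth = -0.49 + 2.73 = 2.24%.

Output growth was 2.24%.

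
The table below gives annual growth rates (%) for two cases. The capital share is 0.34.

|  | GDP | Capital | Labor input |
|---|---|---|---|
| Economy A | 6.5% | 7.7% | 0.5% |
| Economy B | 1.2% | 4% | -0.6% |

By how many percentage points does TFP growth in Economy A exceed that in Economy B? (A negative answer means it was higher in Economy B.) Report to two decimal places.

3.32 percentage points

Labor's share = 1 − 0.34 = 0.66.
Economy A: TFP = 6.5 − 2.618 − 0.33 = 3.552%.
Economy B: TFP = 1.2 − 1.36 + 0.396 = 0.236%.
Difference = 3.552 − (0.236) = 3.316 pp.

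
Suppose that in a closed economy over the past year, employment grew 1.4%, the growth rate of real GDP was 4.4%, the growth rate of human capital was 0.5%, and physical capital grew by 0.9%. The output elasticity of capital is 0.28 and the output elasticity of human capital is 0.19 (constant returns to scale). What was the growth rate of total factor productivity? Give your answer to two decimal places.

Total factor productivity grew 3.31%.

Labor's share = 1 − 0.28 − 0.19 = 0.53.
Physical capital: 0.28 × 0.9 = 0.252 pp.
Human capital: 0.19 × 0.5 = 0.095 pp.
Employment: 0.53 × 1.4 = 0.742 pp.
TFP growth = 4.4 − 1.089 = 3.311%.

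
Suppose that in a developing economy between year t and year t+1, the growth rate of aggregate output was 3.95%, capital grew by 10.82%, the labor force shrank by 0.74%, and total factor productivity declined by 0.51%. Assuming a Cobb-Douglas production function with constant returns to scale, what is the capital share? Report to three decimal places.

gY = gA + α·gK + (1−α)·gL, so gY − gA − gL = α(gK − gL).
3.95 + 0.51 + 0.74 = α × (10.82 − (-0.74)).
5.2 = 11.56 α, so α = 0.44983.

The capital share is 0.450.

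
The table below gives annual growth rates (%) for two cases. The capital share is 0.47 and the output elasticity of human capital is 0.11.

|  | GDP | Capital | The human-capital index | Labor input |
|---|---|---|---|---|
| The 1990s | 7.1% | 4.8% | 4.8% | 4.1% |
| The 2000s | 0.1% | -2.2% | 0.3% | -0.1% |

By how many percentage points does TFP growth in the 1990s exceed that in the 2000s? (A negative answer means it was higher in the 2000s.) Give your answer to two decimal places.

1.45 percentage points

Labor's share = 1 − 0.47 − 0.11 = 0.42.
The 1990s: TFP = 7.1 − 2.256 − 0.528 − 1.722 = 2.594%.
The 2000s: TFP = 0.1 + 1.034 − 0.033 + 0.042 = 1.143%.
Difference = 2.594 − (1.143) = 1.451 pp.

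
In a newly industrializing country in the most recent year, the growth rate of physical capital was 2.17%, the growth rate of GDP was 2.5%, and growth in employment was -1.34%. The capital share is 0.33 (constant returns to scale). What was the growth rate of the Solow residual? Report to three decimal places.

The Solow residual grew 2.682%.

Labor's share = 1 − 0.33 = 0.67.
Physical capital: 0.33 × 2.17 = 0.7161 pp.
Employment: 0.67 × (-1.34) = -0.8978 pp.
TFP growth = 2.5 + 0.1817 = 2.6817%.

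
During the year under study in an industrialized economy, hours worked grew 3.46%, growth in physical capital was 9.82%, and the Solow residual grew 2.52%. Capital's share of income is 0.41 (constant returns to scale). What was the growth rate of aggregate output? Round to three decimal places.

Aggregate output growth was 8.588%.

Labor's share = 1 − 0.41 = 0.59.
Physical capital: 0.41 × 9.82 = 4.0262 pp.
Hours worked: 0.59 × 3.46 = 2.0414 pp.
Output growth = 2.52 + 6.0676 = 8.5876%.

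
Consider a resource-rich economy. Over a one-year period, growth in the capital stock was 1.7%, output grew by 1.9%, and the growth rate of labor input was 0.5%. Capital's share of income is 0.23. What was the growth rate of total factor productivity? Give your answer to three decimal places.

Total factor productivity growth was 1.124%.

Labor's share = 1 − 0.23 = 0.77.
The capital stock: 0.23 × 1.7 = 0.391 pp.
Labor input: 0.77 × 0.5 = 0.385 pp.
TFP growth = 1.9 − 0.776 = 1.124%.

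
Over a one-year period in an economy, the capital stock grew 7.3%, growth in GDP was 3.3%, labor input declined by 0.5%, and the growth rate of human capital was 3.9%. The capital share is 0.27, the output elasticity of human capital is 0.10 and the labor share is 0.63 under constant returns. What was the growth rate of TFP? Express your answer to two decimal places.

Labor's share = 1 − 0.27 − 0.1 = 0.63.
The capital stock: 0.27 × 7.3 = 1.971 pp.
Human capital: 0.1 × 3.9 = 0.39 pp.
Labor input: 0.63 × (-0.5) = -0.315 pp.
TFP growth = 3.3 − 2.046 = 1.254%.

TFP grew 1.25%.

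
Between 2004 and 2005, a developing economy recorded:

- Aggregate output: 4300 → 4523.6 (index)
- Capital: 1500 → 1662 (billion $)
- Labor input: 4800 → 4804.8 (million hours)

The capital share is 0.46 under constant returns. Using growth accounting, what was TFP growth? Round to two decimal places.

Aggregate output growth = (4523.6 − 4300) / 4300 = 5.2%.
Capital growth = (1662 − 1500) / 1500 = 10.8%.
Labor input growth = (4804.8 − 4800) / 4800 = 0.1%.
Labor's share = 1 − 0.46 = 0.54.
Capital: 0.46 × 10.8 = 4.968 pp.
Labor input: 0.54 × 0.1 = 0.054 pp.
TFP growth = 5.2 − 5.022 = 0.178%.

TFP grew 0.18%.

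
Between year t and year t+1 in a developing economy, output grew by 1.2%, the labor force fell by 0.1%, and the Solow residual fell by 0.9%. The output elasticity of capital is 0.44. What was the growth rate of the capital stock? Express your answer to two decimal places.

4.90%

Labor's share = 1 − 0.44 = 0.56.
gY = gA + 0.56×(-0.1) + 0.44×g.
0.44×g = 1.2 + 0.9 + 0.056 = 2.156.
g = 2.156 / 0.44 = 4.9%.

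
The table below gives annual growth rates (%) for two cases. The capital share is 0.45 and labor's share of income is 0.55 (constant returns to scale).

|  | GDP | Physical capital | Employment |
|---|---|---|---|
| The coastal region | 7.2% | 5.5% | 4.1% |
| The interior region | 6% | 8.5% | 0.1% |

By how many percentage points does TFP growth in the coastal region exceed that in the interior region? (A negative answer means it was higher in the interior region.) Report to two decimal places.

0.35 percentage points

Labor's share = 1 − 0.45 = 0.55.
The coastal region: TFP = 7.2 − 2.475 − 2.255 = 2.47%.
The interior region: TFP = 6 − 3.825 − 0.055 = 2.12%.
Difference = 2.47 − (2.12) = 0.35 pp.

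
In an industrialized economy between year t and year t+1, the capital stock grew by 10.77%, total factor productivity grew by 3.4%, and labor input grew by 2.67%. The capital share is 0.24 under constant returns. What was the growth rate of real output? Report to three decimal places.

Labor's share = 1 − 0.24 = 0.76.
The capital stock: 0.24 × 10.77 = 2.5848 pp.
Labor input: 0.76 × 2.67 = 2.0292 pp.
Output growth = 3.4 + 4.614 = 8.014%.

8.014%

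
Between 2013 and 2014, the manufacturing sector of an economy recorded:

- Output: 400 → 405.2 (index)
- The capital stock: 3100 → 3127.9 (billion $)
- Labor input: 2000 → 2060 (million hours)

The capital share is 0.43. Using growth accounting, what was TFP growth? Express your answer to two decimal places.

Output growth = (405.2 − 400) / 400 = 1.3%.
The capital stock growth = (3127.9 − 3100) / 3100 = 0.9%.
Labor input growth = (2060 − 2000) / 2000 = 3%.
Labor's share = 1 − 0.43 = 0.57.
The capital stock: 0.43 × 0.9 = 0.387 pp.
Labor input: 0.57 × 3 = 1.71 pp.
TFP growth = 1.3 − 2.097 = -0.797%.

-0.80%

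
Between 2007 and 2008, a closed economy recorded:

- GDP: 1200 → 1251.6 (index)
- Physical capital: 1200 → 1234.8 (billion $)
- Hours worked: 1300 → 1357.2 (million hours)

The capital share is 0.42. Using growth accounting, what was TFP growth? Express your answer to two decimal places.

GDP growth = (1251.6 − 1200) / 1200 = 4.3%.
Physical capital growth = (1234.8 − 1200) / 1200 = 2.9%.
Hours worked growth = (1357.2 − 1300) / 1300 = 4.4%.
Labor's share = 1 − 0.42 = 0.58.
Physical capital: 0.42 × 2.9 = 1.218 pp.
Hours worked: 0.58 × 4.4 = 2.552 pp.
TFP growth = 4.3 − 3.77 = 0.53%.

TFP growth was 0.53%.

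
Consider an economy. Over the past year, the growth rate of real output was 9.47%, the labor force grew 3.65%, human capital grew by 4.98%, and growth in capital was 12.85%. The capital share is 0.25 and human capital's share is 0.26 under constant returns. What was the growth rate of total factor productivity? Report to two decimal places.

3.17%

Labor's share = 1 − 0.25 − 0.26 = 0.49.
Capital: 0.25 × 12.85 = 3.2125 pp.
Human capital: 0.26 × 4.98 = 1.2948 pp.
The labor force: 0.49 × 3.65 = 1.7885 pp.
TFP growth = 9.47 − 6.2958 = 3.1742%.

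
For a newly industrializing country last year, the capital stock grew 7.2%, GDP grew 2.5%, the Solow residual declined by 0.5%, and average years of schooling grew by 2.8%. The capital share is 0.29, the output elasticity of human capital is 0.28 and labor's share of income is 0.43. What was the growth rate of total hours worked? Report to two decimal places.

0.30%

Labor's share = 1 − 0.29 − 0.28 = 0.43.
gY = gA + 0.29×7.2 + 0.28×2.8 + 0.43×g.
0.43×g = 2.5 + 0.5 − 2.872 = 0.128.
g = 0.128 / 0.43 = 0.2977%.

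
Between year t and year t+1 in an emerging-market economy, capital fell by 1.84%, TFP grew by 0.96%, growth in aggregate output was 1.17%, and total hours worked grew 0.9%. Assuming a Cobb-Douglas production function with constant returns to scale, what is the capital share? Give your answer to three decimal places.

gY = gA + α·gK + (1−α)·gL, so gY − gA − gL = α(gK − gL).
1.17 − 0.96 − 0.9 = α × (-1.84 − 0.9).
-0.69 = -2.74 α, so α = 0.25182.

The capital share is 0.252.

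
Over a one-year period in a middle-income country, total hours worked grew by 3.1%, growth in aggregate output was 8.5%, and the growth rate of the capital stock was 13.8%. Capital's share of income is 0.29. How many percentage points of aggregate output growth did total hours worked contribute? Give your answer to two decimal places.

2.20 percentage points

Labor's share = 1 − 0.29 = 0.71.
Contribution = share × growth = 0.71 × 3.1 = 2.201 pp.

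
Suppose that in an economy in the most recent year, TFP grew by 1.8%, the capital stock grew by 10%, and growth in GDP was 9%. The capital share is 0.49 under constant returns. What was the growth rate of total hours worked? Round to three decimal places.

Labor's share = 1 − 0.49 = 0.51.
gY = gA + 0.49×10 + 0.51×g.
0.51×g = 9 − 1.8 − 4.9 = 2.3.
g = 2.3 / 0.51 = 4.5098%.

4.510%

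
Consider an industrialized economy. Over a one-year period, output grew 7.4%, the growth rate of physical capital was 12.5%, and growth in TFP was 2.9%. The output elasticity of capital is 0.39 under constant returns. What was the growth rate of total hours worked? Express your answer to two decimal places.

-0.61%

Labor's share = 1 − 0.39 = 0.61.
gY = gA + 0.39×12.5 + 0.61×g.
0.61×g = 7.4 − 2.9 − 4.875 = -0.375.
g = -0.375 / 0.61 = -0.6148%.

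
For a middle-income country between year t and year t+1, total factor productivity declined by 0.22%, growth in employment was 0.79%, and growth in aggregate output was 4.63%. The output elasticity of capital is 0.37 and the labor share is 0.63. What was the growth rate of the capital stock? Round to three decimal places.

Labor's share = 1 − 0.37 = 0.63.
gY = gA + 0.63×0.79 + 0.37×g.
0.37×g = 4.63 + 0.22 − 0.4977 = 4.3523.
g = 4.3523 / 0.37 = 11.76297%.

The capital stock growth was 11.763%.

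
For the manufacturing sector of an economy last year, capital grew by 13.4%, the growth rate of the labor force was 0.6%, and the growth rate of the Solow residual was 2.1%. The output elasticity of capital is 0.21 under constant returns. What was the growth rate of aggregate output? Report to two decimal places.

Labor's share = 1 − 0.21 = 0.79.
Capital: 0.21 × 13.4 = 2.814 pp.
The labor force: 0.79 × 0.6 = 0.474 pp.
Output growth = 2.1 + 3.288 = 5.388%.

Aggregate output growth was 5.39%.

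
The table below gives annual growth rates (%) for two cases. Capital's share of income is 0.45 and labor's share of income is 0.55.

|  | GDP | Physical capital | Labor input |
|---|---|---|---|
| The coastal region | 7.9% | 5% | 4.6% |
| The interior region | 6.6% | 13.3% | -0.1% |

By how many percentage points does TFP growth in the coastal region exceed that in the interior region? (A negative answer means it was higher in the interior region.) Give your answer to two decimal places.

2.45 percentage points

Labor's share = 1 − 0.45 = 0.55.
The coastal region: TFP = 7.9 − 2.25 − 2.53 = 3.12%.
The interior region: TFP = 6.6 − 5.985 + 0.055 = 0.67%.
Difference = 3.12 − (0.67) = 2.45 pp.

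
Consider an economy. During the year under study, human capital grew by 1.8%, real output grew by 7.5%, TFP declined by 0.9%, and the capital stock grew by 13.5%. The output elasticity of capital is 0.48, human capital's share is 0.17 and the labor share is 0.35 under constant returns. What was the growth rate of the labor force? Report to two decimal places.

Labor's share = 1 − 0.48 − 0.17 = 0.35.
gY = gA + 0.48×13.5 + 0.17×1.8 + 0.35×g.
0.35×g = 7.5 + 0.9 − 6.786 = 1.614.
g = 1.614 / 0.35 = 4.6114%.

4.61%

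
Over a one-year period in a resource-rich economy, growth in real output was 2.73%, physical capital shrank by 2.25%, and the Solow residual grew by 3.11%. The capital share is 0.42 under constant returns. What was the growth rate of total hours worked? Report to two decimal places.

Labor's share = 1 − 0.42 = 0.58.
gY = gA + 0.42×(-2.25) + 0.58×g.
0.58×g = 2.73 − 3.11 + 0.945 = 0.565.
g = 0.565 / 0.58 = 0.9741%.

Total hours worked grew 0.97%.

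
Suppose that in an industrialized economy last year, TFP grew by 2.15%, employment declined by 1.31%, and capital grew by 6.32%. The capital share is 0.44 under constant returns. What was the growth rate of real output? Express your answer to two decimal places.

4.20%

Labor's share = 1 − 0.44 = 0.56.
Capital: 0.44 × 6.32 = 2.7808 pp.
Employment: 0.56 × (-1.31) = -0.7336 pp.
Output growth = 2.15 + 2.0472 = 4.1972%.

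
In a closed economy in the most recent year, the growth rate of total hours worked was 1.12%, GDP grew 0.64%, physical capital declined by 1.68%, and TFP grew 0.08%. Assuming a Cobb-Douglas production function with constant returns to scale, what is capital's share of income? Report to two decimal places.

α = 0.20

gY = gA + α·gK + (1−α)·gL, so gY − gA − gL = α(gK − gL).
0.64 − 0.08 − 1.12 = α × (-1.68 − 1.12).
-0.56 = -2.8 α, so α = 0.2.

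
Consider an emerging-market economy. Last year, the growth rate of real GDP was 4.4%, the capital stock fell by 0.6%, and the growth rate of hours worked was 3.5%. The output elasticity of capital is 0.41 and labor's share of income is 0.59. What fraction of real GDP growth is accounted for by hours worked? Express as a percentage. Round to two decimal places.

46.93%

Labor's share = 1 − 0.41 = 0.59.
Hours worked contributed 0.59 × 3.5 = 2.065 pp.
Share of growth = 2.065 / 4.4 × 100 = 46.9318%.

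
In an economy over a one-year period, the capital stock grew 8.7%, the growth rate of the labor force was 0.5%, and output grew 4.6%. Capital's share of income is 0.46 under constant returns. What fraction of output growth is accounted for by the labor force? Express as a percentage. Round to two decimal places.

Labor's share = 1 − 0.46 = 0.54.
The labor force contributed 0.54 × 0.5 = 0.27 pp.
Share of growth = 0.27 / 4.6 × 100 = 5.8696%.

The labor force accounted for 5.87% of growth.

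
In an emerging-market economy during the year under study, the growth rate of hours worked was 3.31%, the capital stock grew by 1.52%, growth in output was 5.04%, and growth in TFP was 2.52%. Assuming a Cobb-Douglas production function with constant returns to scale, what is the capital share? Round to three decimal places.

gY = gA + α·gK + (1−α)·gL, so gY − gA − gL = α(gK − gL).
5.04 − 2.52 − 3.31 = α × (1.52 − 3.31).
-0.79 = -1.79 α, so α = 0.44134.

0.441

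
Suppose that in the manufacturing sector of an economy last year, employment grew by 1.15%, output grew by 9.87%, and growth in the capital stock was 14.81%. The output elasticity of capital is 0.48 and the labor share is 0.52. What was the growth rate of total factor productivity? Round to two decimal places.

Total factor productivity grew 2.16%.

Labor's share = 1 − 0.48 = 0.52.
The capital stock: 0.48 × 14.81 = 7.1088 pp.
Employment: 0.52 × 1.15 = 0.598 pp.
TFP growth = 9.87 − 7.7068 = 2.1632%.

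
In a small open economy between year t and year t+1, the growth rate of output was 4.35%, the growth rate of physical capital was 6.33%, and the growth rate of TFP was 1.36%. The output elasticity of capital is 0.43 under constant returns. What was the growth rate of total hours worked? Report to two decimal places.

Total hours worked growth was 0.47%.

Labor's share = 1 − 0.43 = 0.57.
gY = gA + 0.43×6.33 + 0.57×g.
0.57×g = 4.35 − 1.36 − 2.7219 = 0.2681.
g = 0.2681 / 0.57 = 0.4704%.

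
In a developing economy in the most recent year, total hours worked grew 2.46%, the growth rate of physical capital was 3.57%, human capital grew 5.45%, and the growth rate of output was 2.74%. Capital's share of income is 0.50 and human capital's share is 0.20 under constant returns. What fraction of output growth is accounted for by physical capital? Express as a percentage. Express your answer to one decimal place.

Physical capital contributed 0.5 × 3.57 = 1.785 pp.
Share of growth = 1.785 / 2.74 × 100 = 65.146%.

65.1%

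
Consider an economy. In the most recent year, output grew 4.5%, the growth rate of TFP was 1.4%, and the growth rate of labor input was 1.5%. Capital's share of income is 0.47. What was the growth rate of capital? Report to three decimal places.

Labor's share = 1 − 0.47 = 0.53.
gY = gA + 0.53×1.5 + 0.47×g.
0.47×g = 4.5 − 1.4 − 0.795 = 2.305.
g = 2.305 / 0.47 = 4.90426%.

Capital growth was 4.904%.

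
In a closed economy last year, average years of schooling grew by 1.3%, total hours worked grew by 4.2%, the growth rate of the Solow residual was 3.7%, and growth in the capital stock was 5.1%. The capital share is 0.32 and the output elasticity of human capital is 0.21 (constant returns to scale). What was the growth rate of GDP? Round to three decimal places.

7.579%

Labor's share = 1 − 0.32 − 0.21 = 0.47.
The capital stock: 0.32 × 5.1 = 1.632 pp.
Average years of schooling: 0.21 × 1.3 = 0.273 pp.
Total hours worked: 0.47 × 4.2 = 1.974 pp.
Output growth = 3.7 + 3.879 = 7.579%.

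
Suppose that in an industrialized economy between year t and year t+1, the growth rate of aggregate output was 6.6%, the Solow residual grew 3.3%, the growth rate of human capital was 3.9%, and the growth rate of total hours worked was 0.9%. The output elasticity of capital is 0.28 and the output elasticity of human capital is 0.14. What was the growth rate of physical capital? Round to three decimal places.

7.971%

Labor's share = 1 − 0.28 − 0.14 = 0.58.
gY = gA + 0.14×3.9 + 0.58×0.9 + 0.28×g.
0.28×g = 6.6 − 3.3 − 1.068 = 2.232.
g = 2.232 / 0.28 = 7.97143%.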